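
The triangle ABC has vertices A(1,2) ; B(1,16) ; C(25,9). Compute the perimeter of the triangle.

64

|AB| = √((0)² + (14)²) = √196 = 14
|BC| = √((24)² + (-7)²) = √625 = 25
|CA| = √((-24)² + (-7)²) = √625 = 25
Perimeter = 14 + 25 + 25 = 64.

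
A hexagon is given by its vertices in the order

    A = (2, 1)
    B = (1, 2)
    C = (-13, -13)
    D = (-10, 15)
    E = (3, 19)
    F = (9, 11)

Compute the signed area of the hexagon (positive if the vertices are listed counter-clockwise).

Apply the shoelace (surveyor's) formula: 2A = Σ (x_i·y_{i+1} − x_{i+1}·y_i), indices taken mod 6.
Σ = (3) + (13) + (-325) + (-235) + (-138) + (-13) = -695
Signed area = Σ/2 = -347.5 (negative ⇒ clockwise traversal).

-347.5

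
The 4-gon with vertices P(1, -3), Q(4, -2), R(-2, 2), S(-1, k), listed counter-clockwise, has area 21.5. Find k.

-8

Write out the shoelace sum; only the two edges meeting at S involve k:
2·Area = [((-2)·k − (-1)·2) + ((-1)·(-3) − 1·k)] + 14
       = -3·k + 19 = 43
⇒ k = -8.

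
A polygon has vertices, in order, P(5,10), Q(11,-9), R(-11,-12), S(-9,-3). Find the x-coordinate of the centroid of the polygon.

85/201

Apply Gauss's area formula. First the cross-terms c_i = x_i·y_{i+1} − x_{i+1}·y_i:
  -155, -231, -75, -75  ⇒  2A = -536, A = -268.
Then Σ (x_i + x_{i+1})·c_i = -680, so x̄ = -680 / (6·(-268)) = 85/201.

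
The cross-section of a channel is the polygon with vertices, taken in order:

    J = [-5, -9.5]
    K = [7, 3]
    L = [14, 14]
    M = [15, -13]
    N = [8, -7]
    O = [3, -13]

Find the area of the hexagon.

231

Σ = (51.5) + (56) + (-392) + (-1) + (-83) + (-93.5) = -462
Area = |Σ|/2 = 231.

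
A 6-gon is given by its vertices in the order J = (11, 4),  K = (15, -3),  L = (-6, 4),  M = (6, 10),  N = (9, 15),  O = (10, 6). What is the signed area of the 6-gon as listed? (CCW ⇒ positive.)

-128.5

Apply the surveyor's formula: 2A = Σ (x_i·y_{i+1} − x_{i+1}·y_i), indices taken mod 6.
Cross-terms: -93, 42, -84, 0, -96, -26  ⇒  Σ = -257
Signed area = Σ/2 = -128.5 (negative ⇒ clockwise traversal).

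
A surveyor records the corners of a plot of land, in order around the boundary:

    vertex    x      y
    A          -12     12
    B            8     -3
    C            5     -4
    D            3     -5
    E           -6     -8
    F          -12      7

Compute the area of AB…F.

Apply Gauss's area formula: 2A = Σ (x_i·y_{i+1} − x_{i+1}·y_i), indices taken mod 6.
Σ = (-60) + (-17) + (-13) + (-54) + (-138) + (-60) = -342
Area = |Σ|/2 = 171.

171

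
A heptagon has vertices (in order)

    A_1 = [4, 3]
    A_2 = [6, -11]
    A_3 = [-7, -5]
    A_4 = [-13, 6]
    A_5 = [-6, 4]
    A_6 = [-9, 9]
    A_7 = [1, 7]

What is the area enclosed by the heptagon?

Apply the surveyor's formula: 2A = Σ (x_i·y_{i+1} − x_{i+1}·y_i), indices taken mod 7.
Σ = (-62) + (-107) + (-107) + (-16) + (-18) + (-72) + (-25) = -407
Area = |Σ|/2 = 203.5.

203.5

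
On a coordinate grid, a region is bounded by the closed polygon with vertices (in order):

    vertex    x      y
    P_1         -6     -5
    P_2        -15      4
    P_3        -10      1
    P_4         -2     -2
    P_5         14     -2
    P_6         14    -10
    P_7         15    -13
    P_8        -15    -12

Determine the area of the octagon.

Apply Gauss's area formula: 2A = Σ (x_i·y_{i+1} − x_{i+1}·y_i), indices taken mod 8.
Σ = (-99) + (25) + (22) + (32) + (-112) + (-32) + (-375) + (3) = -536
Area = |Σ|/2 = 268.

268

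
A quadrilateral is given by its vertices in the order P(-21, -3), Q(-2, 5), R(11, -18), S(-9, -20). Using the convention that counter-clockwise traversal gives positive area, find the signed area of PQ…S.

-452.5

Σ = (-111) + (-19) + (-382) + (-393) = -905
Signed area = Σ/2 = -452.5 (negative ⇒ clockwise traversal).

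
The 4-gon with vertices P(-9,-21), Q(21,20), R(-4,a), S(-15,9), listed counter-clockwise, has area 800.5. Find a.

Write out the shoelace sum; only the two edges meeting at R involve a:
2·Area = [(21·a − (-4)·20) + ((-4)·9 − (-15)·a)] + 657
       = 36·a + 701 = 1601
⇒ a = 25.

25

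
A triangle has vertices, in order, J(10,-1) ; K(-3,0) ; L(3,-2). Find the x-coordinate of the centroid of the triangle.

10/3

Apply Gauss's area formula. First the cross-terms c_i = x_i·y_{i+1} − x_{i+1}·y_i:
  -3, 6, 17  ⇒  2A = 20, A = 10.
Then Σ (x_i + x_{i+1})·c_i = 200, so x̄ = 200 / (6·10) = 10/3.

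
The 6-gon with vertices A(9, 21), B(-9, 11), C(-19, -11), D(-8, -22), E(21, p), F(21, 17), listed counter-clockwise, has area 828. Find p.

13

The doubled signed area Σ (x_i y_{i+1} − x_{i+1} y_i) is linear in p.
With p=0 it equals 2033; the coefficient of p is -29 (from the two edges through E).
So -29·p + 2033 = 2·828 = 1656 ⇒ p = 13.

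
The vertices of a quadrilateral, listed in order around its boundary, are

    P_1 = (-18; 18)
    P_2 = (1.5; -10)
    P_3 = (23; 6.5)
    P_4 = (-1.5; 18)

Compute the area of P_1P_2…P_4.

556.75

Apply the surveyor's formula: 2A = Σ (x_i·y_{i+1} − x_{i+1}·y_i), indices taken mod 4.
Σ = (153) + (239.75) + (423.75) + (297) = 1113.5
Area = |Σ|/2 = 556.75.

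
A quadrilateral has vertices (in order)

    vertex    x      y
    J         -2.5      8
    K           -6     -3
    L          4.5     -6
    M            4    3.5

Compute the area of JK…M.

Apply Gauss's area formula: 2A = Σ (x_i·y_{i+1} − x_{i+1}·y_i), indices taken mod 4.
Cross-terms: 55.5, 49.5, 39.75, 40.75  ⇒  Σ = 185.5
Area = |Σ|/2 = 92.75.

92.75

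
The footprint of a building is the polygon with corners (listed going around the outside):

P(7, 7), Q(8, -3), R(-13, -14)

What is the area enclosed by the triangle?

Σ = (-77) + (-151) + (7) = -221
Area = |Σ|/2 = 110.5.

110.5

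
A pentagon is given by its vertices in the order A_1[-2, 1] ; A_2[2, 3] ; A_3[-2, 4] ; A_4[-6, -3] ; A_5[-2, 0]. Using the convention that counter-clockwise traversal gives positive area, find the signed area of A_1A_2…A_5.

Σ = (-8) + (14) + (30) + (-6) + (-2) = 28
Signed area = Σ/2 = 14 (positive ⇒ counter-clockwise traversal).

14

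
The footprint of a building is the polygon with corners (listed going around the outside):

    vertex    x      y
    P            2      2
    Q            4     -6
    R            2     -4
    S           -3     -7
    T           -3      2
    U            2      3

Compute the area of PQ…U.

Apply the shoelace (surveyor's) formula: 2A = Σ (x_i·y_{i+1} − x_{i+1}·y_i), indices taken mod 6.
Σ = (-20) + (-4) + (-26) + (-27) + (-13) + (-2) = -92
Area = |Σ|/2 = 46.

46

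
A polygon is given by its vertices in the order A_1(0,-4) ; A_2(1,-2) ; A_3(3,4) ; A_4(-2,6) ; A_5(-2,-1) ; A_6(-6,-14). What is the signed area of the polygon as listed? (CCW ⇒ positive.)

50

Apply the shoelace (surveyor's) formula: 2A = Σ (x_i·y_{i+1} − x_{i+1}·y_i), indices taken mod 6.
A_1→A_2: (0)(-2) − (1)(-4) = 4
A_2→A_3: (1)(4) − (3)(-2) = 10
A_3→A_4: (3)(6) − (-2)(4) = 26
A_4→A_5: (-2)(-1) − (-2)(6) = 14
A_5→A_6: (-2)(-14) − (-6)(-1) = 22
A_6→A_1: (-6)(-4) − (0)(-14) = 24
Σ = 100
Signed area = Σ/2 = 50 (positive ⇒ counter-clockwise traversal).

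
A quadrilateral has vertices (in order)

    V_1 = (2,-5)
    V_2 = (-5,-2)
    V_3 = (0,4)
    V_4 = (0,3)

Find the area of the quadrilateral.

Apply Gauss's area formula: 2A = Σ (x_i·y_{i+1} − x_{i+1}·y_i), indices taken mod 4.
Σ = (-29) + (-20) + (0) + (-6) = -55
Area = |Σ|/2 = 27.5.

27.5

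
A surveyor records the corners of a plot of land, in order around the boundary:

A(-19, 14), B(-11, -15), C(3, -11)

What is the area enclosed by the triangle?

Apply the shoelace (surveyor's) formula: 2A = Σ (x_i·y_{i+1} − x_{i+1}·y_i), indices taken mod 3.
Σ = (439) + (166) + (-167) = 438
Area = |Σ|/2 = 219.

219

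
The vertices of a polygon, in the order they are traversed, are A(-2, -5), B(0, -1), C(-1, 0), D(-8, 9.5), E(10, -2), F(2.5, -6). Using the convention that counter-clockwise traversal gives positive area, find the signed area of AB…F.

Σ = (2) + (-1) + (-9.5) + (-79) + (-55) + (-24.5) = -167
Signed area = Σ/2 = -83.5 (negative ⇒ clockwise traversal).

-83.5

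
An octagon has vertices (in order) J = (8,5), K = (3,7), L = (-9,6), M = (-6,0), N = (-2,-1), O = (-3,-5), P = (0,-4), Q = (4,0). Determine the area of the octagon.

Apply the shoelace formula: 2A = Σ (x_i·y_{i+1} − x_{i+1}·y_i), indices taken mod 8.
Cross-terms: 41, 81, 36, 6, 7, 12, 16, 20  ⇒  Σ = 219
Area = |Σ|/2 = 109.5.

109.5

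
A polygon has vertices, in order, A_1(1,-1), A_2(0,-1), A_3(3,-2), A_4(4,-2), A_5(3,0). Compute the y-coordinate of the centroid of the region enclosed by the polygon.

Apply the surveyor's formula. First the cross-terms c_i = x_i·y_{i+1} − x_{i+1}·y_i:
  -1, 3, 2, 6, -3  ⇒  2A = 7, A = 3.5.
Then Σ (y_i + y_{i+1})·c_i = -24, so ȳ = -24 / (6·3.5) = -8/7.

-8/7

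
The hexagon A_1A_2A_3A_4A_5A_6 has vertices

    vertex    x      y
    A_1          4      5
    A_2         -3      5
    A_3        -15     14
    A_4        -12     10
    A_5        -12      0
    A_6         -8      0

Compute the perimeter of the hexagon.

|A_1A_2| = √((-7)² + (0)²) = √49 = 7
|A_2A_3| = √((-12)² + (9)²) = √225 = 15
|A_3A_4| = √((3)² + (-4)²) = √25 = 5
|A_4A_5| = √((0)² + (-10)²) = √100 = 10
|A_5A_6| = √((4)² + (0)²) = √16 = 4
|A_6A_1| = √((12)² + (5)²) = √169 = 13
Perimeter = 7 + 15 + 5 + 10 + 4 + 13 = 54.

54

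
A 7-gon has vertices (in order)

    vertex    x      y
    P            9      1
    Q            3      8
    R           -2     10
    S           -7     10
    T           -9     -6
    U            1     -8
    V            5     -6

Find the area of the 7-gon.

234

P→Q: (9)(8) − (3)(1) = 69
Q→R: (3)(10) − (-2)(8) = 46
R→S: (-2)(10) − (-7)(10) = 50
S→T: (-7)(-6) − (-9)(10) = 132
T→U: (-9)(-8) − (1)(-6) = 78
U→V: (1)(-6) − (5)(-8) = 34
V→P: (5)(1) − (9)(-6) = 59
Σ = 468
Area = |Σ|/2 = 234.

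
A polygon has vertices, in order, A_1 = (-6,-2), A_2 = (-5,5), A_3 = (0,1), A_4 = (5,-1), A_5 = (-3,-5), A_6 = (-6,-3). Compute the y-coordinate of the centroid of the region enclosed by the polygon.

Apply the shoelace (surveyor's) formula. First the cross-terms c_i = x_i·y_{i+1} − x_{i+1}·y_i:
  -40, -5, -5, -28, -21, -6  ⇒  2A = -105, A = -52.5.
Then Σ (y_i + y_{i+1})·c_i = 216, so ȳ = 216 / (6·(-52.5)) = -24/35.

-24/35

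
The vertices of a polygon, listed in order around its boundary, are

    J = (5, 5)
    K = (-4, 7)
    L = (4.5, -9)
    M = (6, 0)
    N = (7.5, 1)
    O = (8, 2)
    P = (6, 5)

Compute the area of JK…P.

79.75

Apply Gauss's area formula: 2A = Σ (x_i·y_{i+1} − x_{i+1}·y_i), indices taken mod 7.
Cross-terms: 55, 4.5, 54, 6, 7, 28, 5  ⇒  Σ = 159.5
Area = |Σ|/2 = 79.75.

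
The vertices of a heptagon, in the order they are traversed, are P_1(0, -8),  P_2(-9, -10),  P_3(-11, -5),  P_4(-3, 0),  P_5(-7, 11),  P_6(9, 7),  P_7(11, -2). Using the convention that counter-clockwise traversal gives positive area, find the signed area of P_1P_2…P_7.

Apply the shoelace formula: 2A = Σ (x_i·y_{i+1} − x_{i+1}·y_i), indices taken mod 7.
Cross-terms: -72, -65, -15, -33, -148, -95, -88  ⇒  Σ = -516
Signed area = Σ/2 = -258 (negative ⇒ clockwise traversal).

-258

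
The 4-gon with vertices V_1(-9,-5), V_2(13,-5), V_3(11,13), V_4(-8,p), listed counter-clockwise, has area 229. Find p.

-1

The doubled signed area Σ (x_i y_{i+1} − x_{i+1} y_i) is linear in p.
With p=0 it equals 478; the coefficient of p is 20 (from the two edges through V_4).
So 20·p + 478 = 2·229 = 458 ⇒ p = -1.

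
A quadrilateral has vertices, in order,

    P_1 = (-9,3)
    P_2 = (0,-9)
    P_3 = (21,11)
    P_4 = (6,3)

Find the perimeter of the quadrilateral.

|P_1P_2| = √((9)² + (-12)²) = √225 = 15
|P_2P_3| = √((21)² + (20)²) = √841 = 29
|P_3P_4| = √((-15)² + (-8)²) = √289 = 17
|P_4P_1| = √((-15)² + (0)²) = √225 = 15
Perimeter = 15 + 29 + 17 + 15 = 76.

76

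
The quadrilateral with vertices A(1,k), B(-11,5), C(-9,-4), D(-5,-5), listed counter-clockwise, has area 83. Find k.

Write out the shoelace sum; only the two edges meeting at A involve k:
2·Area = [((-5)·k − 1·(-5)) + (1·5 − (-11)·k)] + 114
       = 6·k + 124 = 166
⇒ k = 7.

7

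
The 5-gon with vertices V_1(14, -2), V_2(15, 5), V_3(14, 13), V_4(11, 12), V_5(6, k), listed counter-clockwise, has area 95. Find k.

Write out the shoelace sum; only the two edges meeting at V_5 involve k:
2·Area = [(11·k − 6·12) + (6·(-2) − 14·k)] + 250
       = -3·k + 166 = 190
⇒ k = -8.

-8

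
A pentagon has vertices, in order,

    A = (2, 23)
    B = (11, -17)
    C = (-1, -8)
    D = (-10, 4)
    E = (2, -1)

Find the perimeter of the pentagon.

108

|AB| = √((9)² + (-40)²) = √1681 = 41
|BC| = √((-12)² + (9)²) = √225 = 15
|CD| = √((-9)² + (12)²) = √225 = 15
|DE| = √((12)² + (-5)²) = √169 = 13
|EA| = √((0)² + (24)²) = √576 = 24
Perimeter = 41 + 15 + 15 + 13 + 24 = 108.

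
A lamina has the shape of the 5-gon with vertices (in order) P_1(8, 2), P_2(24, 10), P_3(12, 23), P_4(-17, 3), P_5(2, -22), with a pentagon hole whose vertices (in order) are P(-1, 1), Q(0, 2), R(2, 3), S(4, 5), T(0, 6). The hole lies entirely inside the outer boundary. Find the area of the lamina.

708.5

Outer boundary:
Apply the surveyor's formula: 2A = Σ (x_i·y_{i+1} − x_{i+1}·y_i), indices taken mod 5.
Σ = (32) + (432) + (427) + (368) + (180) = 1439
Area = |Σ|/2 = 719.5.
Hole:
Apply the shoelace formula: 2A = Σ (x_i·y_{i+1} − x_{i+1}·y_i), indices taken mod 5.
Σ = (-2) + (-4) + (-2) + (24) + (6) = 22
Area = |Σ|/2 = 11.
Net area = 719.5 − 11 = 708.5.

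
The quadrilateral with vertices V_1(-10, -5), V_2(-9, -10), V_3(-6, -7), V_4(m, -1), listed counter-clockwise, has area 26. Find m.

Write out the shoelace sum; only the two edges meeting at V_4 involve m:
2·Area = [((-6)·(-1) − m·(-7)) + (m·(-5) − (-10)·(-1))] + 58
       = 2·m + 54 = 52
⇒ m = -1.

-1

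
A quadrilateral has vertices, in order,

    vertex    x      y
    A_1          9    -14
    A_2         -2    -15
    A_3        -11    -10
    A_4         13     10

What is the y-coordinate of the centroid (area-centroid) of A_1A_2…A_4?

-118/21

Apply Gauss's area formula. First the cross-terms c_i = x_i·y_{i+1} − x_{i+1}·y_i:
  -163, -145, 20, -272  ⇒  2A = -560, A = -280.
Then Σ (y_i + y_{i+1})·c_i = 9440, so ȳ = 9440 / (6·(-280)) = -118/21.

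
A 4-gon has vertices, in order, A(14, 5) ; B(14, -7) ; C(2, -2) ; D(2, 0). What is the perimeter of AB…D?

40

|AB| = √((0)² + (-12)²) = √144 = 12
|BC| = √((-12)² + (5)²) = √169 = 13
|CD| = √((0)² + (2)²) = √4 = 2
|DA| = √((12)² + (5)²) = √169 = 13
Perimeter = 12 + 13 + 2 + 13 = 40.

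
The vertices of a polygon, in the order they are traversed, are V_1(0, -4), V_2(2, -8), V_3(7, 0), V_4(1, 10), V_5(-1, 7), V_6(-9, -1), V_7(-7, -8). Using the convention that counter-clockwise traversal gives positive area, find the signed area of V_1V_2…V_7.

154

V_1→V_2: (0)(-8) − (2)(-4) = 8
V_2→V_3: (2)(0) − (7)(-8) = 56
V_3→V_4: (7)(10) − (1)(0) = 70
V_4→V_5: (1)(7) − (-1)(10) = 17
V_5→V_6: (-1)(-1) − (-9)(7) = 64
V_6→V_7: (-9)(-8) − (-7)(-1) = 65
V_7→V_1: (-7)(-4) − (0)(-8) = 28
Σ = 308
Signed area = Σ/2 = 154 (positive ⇒ counter-clockwise traversal).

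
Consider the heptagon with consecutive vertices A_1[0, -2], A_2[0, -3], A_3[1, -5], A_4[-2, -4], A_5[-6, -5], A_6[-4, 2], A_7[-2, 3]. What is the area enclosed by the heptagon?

30.5

Apply Gauss's area formula: 2A = Σ (x_i·y_{i+1} − x_{i+1}·y_i), indices taken mod 7.
Cross-terms: 0, 3, -14, -14, -32, -8, 4  ⇒  Σ = -61
Area = |Σ|/2 = 30.5.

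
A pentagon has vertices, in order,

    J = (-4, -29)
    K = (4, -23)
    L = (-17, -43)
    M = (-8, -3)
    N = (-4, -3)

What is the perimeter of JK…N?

110

|JK| = √((8)² + (6)²) = √100 = 10
|KL| = √((-21)² + (-20)²) = √841 = 29
|LM| = √((9)² + (40)²) = √1681 = 41
|MN| = √((4)² + (0)²) = √16 = 4
|NJ| = √((0)² + (-26)²) = √676 = 26
Perimeter = 10 + 29 + 41 + 4 + 26 = 110.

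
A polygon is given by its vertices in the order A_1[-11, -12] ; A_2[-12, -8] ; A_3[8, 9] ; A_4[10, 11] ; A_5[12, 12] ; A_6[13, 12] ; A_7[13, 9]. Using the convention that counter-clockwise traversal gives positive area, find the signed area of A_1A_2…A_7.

A_1→A_2: (-11)(-8) − (-12)(-12) = -56
A_2→A_3: (-12)(9) − (8)(-8) = -44
A_3→A_4: (8)(11) − (10)(9) = -2
A_4→A_5: (10)(12) − (12)(11) = -12
A_5→A_6: (12)(12) − (13)(12) = -12
A_6→A_7: (13)(9) − (13)(12) = -39
A_7→A_1: (13)(-12) − (-11)(9) = -57
Σ = -222
Signed area = Σ/2 = -111 (negative ⇒ clockwise traversal).

-111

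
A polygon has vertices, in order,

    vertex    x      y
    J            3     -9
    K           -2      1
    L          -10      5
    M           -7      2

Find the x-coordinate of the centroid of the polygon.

-166/57

Apply the shoelace formula. First the cross-terms c_i = x_i·y_{i+1} − x_{i+1}·y_i:
  -15, 0, 15, 57  ⇒  2A = 57, A = 28.5.
Then Σ (x_i + x_{i+1})·c_i = -498, so x̄ = -498 / (6·28.5) = -166/57.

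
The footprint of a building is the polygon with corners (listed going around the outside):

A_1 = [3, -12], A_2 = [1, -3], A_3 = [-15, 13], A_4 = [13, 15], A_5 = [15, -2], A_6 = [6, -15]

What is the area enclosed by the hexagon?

457

A_1→A_2: (3)(-3) − (1)(-12) = 3
A_2→A_3: (1)(13) − (-15)(-3) = -32
A_3→A_4: (-15)(15) − (13)(13) = -394
A_4→A_5: (13)(-2) − (15)(15) = -251
A_5→A_6: (15)(-15) − (6)(-2) = -213
A_6→A_1: (6)(-12) − (3)(-15) = -27
Σ = -914
Area = |Σ|/2 = 457.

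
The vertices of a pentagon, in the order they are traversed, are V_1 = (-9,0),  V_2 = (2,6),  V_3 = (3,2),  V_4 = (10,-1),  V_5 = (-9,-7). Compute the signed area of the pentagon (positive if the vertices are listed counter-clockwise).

-116.5

Cross-terms: -54, -14, -23, -79, -63  ⇒  Σ = -233
Signed area = Σ/2 = -116.5 (negative ⇒ clockwise traversal).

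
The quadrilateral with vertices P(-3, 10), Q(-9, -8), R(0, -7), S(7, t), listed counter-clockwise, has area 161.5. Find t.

Write out the shoelace sum; only the two edges meeting at S involve t:
2·Area = [(0·t − 7·(-7)) + (7·10 − (-3)·t)] + 177
       = 3·t + 296 = 323
⇒ t = 9.

9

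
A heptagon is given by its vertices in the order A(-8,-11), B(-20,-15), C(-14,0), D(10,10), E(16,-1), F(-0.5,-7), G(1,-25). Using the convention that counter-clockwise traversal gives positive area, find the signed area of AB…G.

-462

Apply the surveyor's formula: 2A = Σ (x_i·y_{i+1} − x_{i+1}·y_i), indices taken mod 7.
Σ = (-100) + (-210) + (-140) + (-170) + (-112.5) + (19.5) + (-211) = -924
Signed area = Σ/2 = -462 (negative ⇒ clockwise traversal).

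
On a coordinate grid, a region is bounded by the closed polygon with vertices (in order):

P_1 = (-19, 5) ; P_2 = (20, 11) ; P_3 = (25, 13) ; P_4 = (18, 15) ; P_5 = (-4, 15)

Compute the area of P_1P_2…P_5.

Σ = (-309) + (-15) + (141) + (330) + (265) = 412
Area = |Σ|/2 = 206.

206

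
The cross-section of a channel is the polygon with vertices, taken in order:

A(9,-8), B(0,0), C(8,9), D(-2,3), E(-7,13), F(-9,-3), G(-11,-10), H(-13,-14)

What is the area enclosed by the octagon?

243

Apply the surveyor's formula: 2A = Σ (x_i·y_{i+1} − x_{i+1}·y_i), indices taken mod 8.
Σ = (0) + (0) + (42) + (-5) + (138) + (57) + (24) + (230) = 486
Area = |Σ|/2 = 243.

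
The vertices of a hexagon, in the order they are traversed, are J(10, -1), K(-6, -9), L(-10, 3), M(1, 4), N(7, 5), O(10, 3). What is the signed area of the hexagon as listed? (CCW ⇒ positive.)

-169.5

Cross-terms: -96, -108, -43, -23, -29, -40  ⇒  Σ = -339
Signed area = Σ/2 = -169.5 (negative ⇒ clockwise traversal).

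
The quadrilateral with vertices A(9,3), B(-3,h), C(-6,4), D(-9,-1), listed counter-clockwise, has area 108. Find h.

13

The doubled signed area Σ (x_i y_{i+1} − x_{i+1} y_i) is linear in h.
With h=0 it equals 21; the coefficient of h is 15 (from the two edges through B).
So 15·h + 21 = 2·108 = 216 ⇒ h = 13.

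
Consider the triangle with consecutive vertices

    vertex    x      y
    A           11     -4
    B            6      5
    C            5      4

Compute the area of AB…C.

Apply the surveyor's formula: 2A = Σ (x_i·y_{i+1} − x_{i+1}·y_i), indices taken mod 3.
Σ = (79) + (-1) + (-64) = 14
Area = |Σ|/2 = 7.

7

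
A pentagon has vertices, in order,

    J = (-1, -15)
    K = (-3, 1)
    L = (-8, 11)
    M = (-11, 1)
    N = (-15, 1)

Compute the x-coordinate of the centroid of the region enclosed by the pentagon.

Apply the shoelace formula. First the cross-terms c_i = x_i·y_{i+1} − x_{i+1}·y_i:
  -46, -25, 113, 4, 226  ⇒  2A = 272, A = 136.
Then Σ (x_i + x_{i+1})·c_i = -5408, so x̄ = -5408 / (6·136) = -338/51.

-338/51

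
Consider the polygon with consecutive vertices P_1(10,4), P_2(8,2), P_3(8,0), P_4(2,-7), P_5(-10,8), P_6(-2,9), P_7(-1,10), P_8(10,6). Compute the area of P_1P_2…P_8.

Σ = (-12) + (-16) + (-56) + (-54) + (-74) + (-11) + (-106) + (-20) = -349
Area = |Σ|/2 = 174.5.

174.5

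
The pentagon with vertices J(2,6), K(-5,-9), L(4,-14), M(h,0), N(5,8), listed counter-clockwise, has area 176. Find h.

10

The doubled signed area Σ (x_i y_{i+1} − x_{i+1} y_i) is linear in h.
With h=0 it equals 132; the coefficient of h is 22 (from the two edges through M).
So 22·h + 132 = 2·176 = 352 ⇒ h = 10.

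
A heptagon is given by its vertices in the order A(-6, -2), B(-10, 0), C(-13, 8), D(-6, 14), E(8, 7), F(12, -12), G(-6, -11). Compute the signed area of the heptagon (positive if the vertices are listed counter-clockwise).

Σ = (-20) + (-80) + (-134) + (-154) + (-180) + (-204) + (-54) = -826
Signed area = Σ/2 = -413 (negative ⇒ clockwise traversal).

-413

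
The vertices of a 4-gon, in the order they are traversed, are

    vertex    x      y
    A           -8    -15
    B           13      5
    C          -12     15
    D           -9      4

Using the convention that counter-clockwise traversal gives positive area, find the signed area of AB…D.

Apply the surveyor's formula: 2A = Σ (x_i·y_{i+1} − x_{i+1}·y_i), indices taken mod 4.
Σ = (155) + (255) + (87) + (167) = 664
Signed area = Σ/2 = 332 (positive ⇒ counter-clockwise traversal).

332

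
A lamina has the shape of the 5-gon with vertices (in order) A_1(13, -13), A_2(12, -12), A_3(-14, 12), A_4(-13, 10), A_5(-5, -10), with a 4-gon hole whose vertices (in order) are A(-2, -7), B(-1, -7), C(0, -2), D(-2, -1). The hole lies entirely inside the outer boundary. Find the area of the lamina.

175

Outer boundary:
Apply the surveyor's formula: 2A = Σ (x_i·y_{i+1} − x_{i+1}·y_i), indices taken mod 5.
Σ = (0) + (-24) + (16) + (180) + (195) = 367
Area = |Σ|/2 = 183.5.
Hole:
Cross-terms: 7, 2, -4, 12  ⇒  Σ = 17
Area = |Σ|/2 = 8.5.
Net area = 183.5 − 8.5 = 175.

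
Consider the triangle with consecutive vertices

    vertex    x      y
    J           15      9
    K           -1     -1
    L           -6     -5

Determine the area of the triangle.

Apply the surveyor's formula: 2A = Σ (x_i·y_{i+1} − x_{i+1}·y_i), indices taken mod 3.
Σ = (-6) + (-1) + (21) = 14
Area = |Σ|/2 = 7.

7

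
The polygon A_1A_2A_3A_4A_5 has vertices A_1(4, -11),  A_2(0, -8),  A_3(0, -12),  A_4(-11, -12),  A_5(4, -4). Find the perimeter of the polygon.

44

|A_1A_2| = √((-4)² + (3)²) = √25 = 5
|A_2A_3| = √((0)² + (-4)²) = √16 = 4
|A_3A_4| = √((-11)² + (0)²) = √121 = 11
|A_4A_5| = √((15)² + (8)²) = √289 = 17
|A_5A_1| = √((0)² + (-7)²) = √49 = 7
Perimeter = 5 + 4 + 11 + 17 + 7 = 44.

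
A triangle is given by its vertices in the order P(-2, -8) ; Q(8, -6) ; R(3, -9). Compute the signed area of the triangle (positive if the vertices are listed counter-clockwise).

Apply the shoelace formula: 2A = Σ (x_i·y_{i+1} − x_{i+1}·y_i), indices taken mod 3.
Σ = (76) + (-54) + (-42) = -20
Signed area = Σ/2 = -10 (negative ⇒ clockwise traversal).

-10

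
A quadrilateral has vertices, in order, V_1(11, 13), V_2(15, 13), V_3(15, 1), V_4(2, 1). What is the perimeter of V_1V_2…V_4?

44

|V_1V_2| = √((4)² + (0)²) = √16 = 4
|V_2V_3| = √((0)² + (-12)²) = √144 = 12
|V_3V_4| = √((-13)² + (0)²) = √169 = 13
|V_4V_1| = √((9)² + (12)²) = √225 = 15
Perimeter = 4 + 12 + 13 + 15 = 44.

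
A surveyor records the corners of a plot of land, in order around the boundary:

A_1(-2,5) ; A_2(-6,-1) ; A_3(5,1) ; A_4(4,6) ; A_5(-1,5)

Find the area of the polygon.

Σ = (32) + (-1) + (26) + (26) + (5) = 88
Area = |Σ|/2 = 44.

44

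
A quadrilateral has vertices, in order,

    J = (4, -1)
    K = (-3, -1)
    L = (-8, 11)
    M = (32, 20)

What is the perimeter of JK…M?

|JK| = √((-7)² + (0)²) = √49 = 7
|KL| = √((-5)² + (12)²) = √169 = 13
|LM| = √((40)² + (9)²) = √1681 = 41
|MJ| = √((-28)² + (-21)²) = √1225 = 35
Perimeter = 7 + 13 + 41 + 35 = 96.

96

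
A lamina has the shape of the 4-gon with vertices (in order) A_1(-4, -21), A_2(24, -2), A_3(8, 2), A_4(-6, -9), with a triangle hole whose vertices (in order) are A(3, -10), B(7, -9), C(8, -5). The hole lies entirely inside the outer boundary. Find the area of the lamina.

Outer boundary:
Apply Gauss's area formula: 2A = Σ (x_i·y_{i+1} − x_{i+1}·y_i), indices taken mod 4.
Σ = (512) + (64) + (-60) + (90) = 606
Area = |Σ|/2 = 303.
Hole:
Apply the shoelace formula: 2A = Σ (x_i·y_{i+1} − x_{i+1}·y_i), indices taken mod 3.
Cross-terms: 43, 37, -65  ⇒  Σ = 15
Area = |Σ|/2 = 7.5.
Net area = 303 − 7.5 = 295.5.

295.5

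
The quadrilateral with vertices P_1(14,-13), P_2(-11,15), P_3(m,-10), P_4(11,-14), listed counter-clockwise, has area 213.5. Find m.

The doubled signed area Σ (x_i y_{i+1} − x_{i+1} y_i) is linear in m.
With m=0 it equals 340; the coefficient of m is -29 (from the two edges through P_3).
So -29·m + 340 = 2·213.5 = 427 ⇒ m = -3.

-3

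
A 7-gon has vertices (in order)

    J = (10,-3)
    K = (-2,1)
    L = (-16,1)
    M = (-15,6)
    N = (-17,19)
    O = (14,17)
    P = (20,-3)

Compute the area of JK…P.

606.5

Apply Gauss's area formula: 2A = Σ (x_i·y_{i+1} − x_{i+1}·y_i), indices taken mod 7.
J→K: (10)(1) − (-2)(-3) = 4
K→L: (-2)(1) − (-16)(1) = 14
L→M: (-16)(6) − (-15)(1) = -81
M→N: (-15)(19) − (-17)(6) = -183
N→O: (-17)(17) − (14)(19) = -555
O→P: (14)(-3) − (20)(17) = -382
P→J: (20)(-3) − (10)(-3) = -30
Σ = -1213
Area = |Σ|/2 = 606.5.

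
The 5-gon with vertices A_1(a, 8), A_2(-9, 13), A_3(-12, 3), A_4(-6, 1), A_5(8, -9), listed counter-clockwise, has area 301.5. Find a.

13

The doubled signed area Σ (x_i y_{i+1} − x_{i+1} y_i) is linear in a.
With a=0 it equals 317; the coefficient of a is 22 (from the two edges through A_1).
So 22·a + 317 = 2·301.5 = 603 ⇒ a = 13.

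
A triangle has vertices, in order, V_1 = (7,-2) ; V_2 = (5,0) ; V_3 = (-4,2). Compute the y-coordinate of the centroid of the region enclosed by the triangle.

0

Apply the shoelace (surveyor's) formula. First the cross-terms c_i = x_i·y_{i+1} − x_{i+1}·y_i:
  10, 10, -6  ⇒  2A = 14, A = 7.
Then Σ (y_i + y_{i+1})·c_i = 0, so ȳ = 0 / (6·7) = 0.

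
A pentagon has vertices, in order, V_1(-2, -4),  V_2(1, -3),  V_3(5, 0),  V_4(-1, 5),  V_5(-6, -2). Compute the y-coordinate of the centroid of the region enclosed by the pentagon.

Apply the surveyor's formula. First the cross-terms c_i = x_i·y_{i+1} − x_{i+1}·y_i:
  10, 15, 25, 32, 20  ⇒  2A = 102, A = 51.
Then Σ (y_i + y_{i+1})·c_i = -14, so ȳ = -14 / (6·51) = -7/153.

-7/153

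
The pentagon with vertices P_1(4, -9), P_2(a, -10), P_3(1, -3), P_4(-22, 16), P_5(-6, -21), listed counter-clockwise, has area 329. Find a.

7

The doubled signed area Σ (x_i y_{i+1} − x_{i+1} y_i) is linear in a.
With a=0 it equals 616; the coefficient of a is 6 (from the two edges through P_2).
So 6·a + 616 = 2·329 = 658 ⇒ a = 7.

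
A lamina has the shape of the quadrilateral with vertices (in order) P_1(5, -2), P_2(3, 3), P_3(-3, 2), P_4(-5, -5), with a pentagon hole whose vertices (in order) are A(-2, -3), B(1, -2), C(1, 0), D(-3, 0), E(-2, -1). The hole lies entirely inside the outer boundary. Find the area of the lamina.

Outer boundary:
Σ = (21) + (15) + (25) + (35) = 96
Area = |Σ|/2 = 48.
Hole:
Cross-terms: 7, 2, 0, 3, 4  ⇒  Σ = 16
Area = |Σ|/2 = 8.
Net area = 48 − 8 = 40.

40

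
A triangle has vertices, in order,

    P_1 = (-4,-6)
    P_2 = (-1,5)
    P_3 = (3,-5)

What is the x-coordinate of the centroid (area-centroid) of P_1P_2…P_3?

Apply the shoelace formula. First the cross-terms c_i = x_i·y_{i+1} − x_{i+1}·y_i:
  -26, -10, -38  ⇒  2A = -74, A = -37.
Then Σ (x_i + x_{i+1})·c_i = 148, so x̄ = 148 / (6·(-37)) = -2/3.

-2/3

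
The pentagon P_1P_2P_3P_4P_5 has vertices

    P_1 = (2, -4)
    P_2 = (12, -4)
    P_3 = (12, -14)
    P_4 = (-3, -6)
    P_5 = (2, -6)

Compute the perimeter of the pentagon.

|P_1P_2| = √((10)² + (0)²) = √100 = 10
|P_2P_3| = √((0)² + (-10)²) = √100 = 10
|P_3P_4| = √((-15)² + (8)²) = √289 = 17
|P_4P_5| = √((5)² + (0)²) = √25 = 5
|P_5P_1| = √((0)² + (2)²) = √4 = 2
Perimeter = 10 + 10 + 17 + 5 + 2 = 44.

44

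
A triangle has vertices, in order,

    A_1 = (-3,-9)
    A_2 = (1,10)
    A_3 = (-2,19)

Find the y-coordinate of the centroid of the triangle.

20/3

Apply Gauss's area formula. First the cross-terms c_i = x_i·y_{i+1} − x_{i+1}·y_i:
  -21, 39, 75  ⇒  2A = 93, A = 46.5.
Then Σ (y_i + y_{i+1})·c_i = 1860, so ȳ = 1860 / (6·46.5) = 20/3.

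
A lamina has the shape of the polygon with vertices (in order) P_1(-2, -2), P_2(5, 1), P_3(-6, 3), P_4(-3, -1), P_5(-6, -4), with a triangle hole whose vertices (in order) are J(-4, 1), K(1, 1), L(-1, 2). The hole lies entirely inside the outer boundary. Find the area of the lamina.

24.5

Outer boundary:
Apply the shoelace (surveyor's) formula: 2A = Σ (x_i·y_{i+1} − x_{i+1}·y_i), indices taken mod 5.
P_1→P_2: (-2)(1) − (5)(-2) = 8
P_2→P_3: (5)(3) − (-6)(1) = 21
P_3→P_4: (-6)(-1) − (-3)(3) = 15
P_4→P_5: (-3)(-4) − (-6)(-1) = 6
P_5→P_1: (-6)(-2) − (-2)(-4) = 4
Σ = 54
Area = |Σ|/2 = 27.
Hole:
Apply the shoelace formula: 2A = Σ (x_i·y_{i+1} − x_{i+1}·y_i), indices taken mod 3.
Σ = (-5) + (3) + (7) = 5
Area = |Σ|/2 = 2.5.
Net area = 27 − 2.5 = 24.5.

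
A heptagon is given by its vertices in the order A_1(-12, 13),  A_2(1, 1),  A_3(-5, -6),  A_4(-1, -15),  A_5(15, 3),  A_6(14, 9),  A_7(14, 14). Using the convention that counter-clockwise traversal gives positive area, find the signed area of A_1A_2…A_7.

389

Apply the shoelace formula: 2A = Σ (x_i·y_{i+1} − x_{i+1}·y_i), indices taken mod 7.
Cross-terms: -25, -1, 69, 222, 93, 70, 350  ⇒  Σ = 778
Signed area = Σ/2 = 389 (positive ⇒ counter-clockwise traversal).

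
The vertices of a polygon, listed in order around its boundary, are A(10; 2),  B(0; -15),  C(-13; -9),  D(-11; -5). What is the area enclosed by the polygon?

Apply the shoelace formula: 2A = Σ (x_i·y_{i+1} − x_{i+1}·y_i), indices taken mod 4.
A→B: (10)(-15) − (0)(2) = -150
B→C: (0)(-9) − (-13)(-15) = -195
C→D: (-13)(-5) − (-11)(-9) = -34
D→A: (-11)(2) − (10)(-5) = 28
Σ = -351
Area = |Σ|/2 = 175.5.

175.5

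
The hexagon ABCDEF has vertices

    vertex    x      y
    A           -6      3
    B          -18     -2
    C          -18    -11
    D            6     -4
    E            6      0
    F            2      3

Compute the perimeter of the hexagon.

64

|AB| = √((-12)² + (-5)²) = √169 = 13
|BC| = √((0)² + (-9)²) = √81 = 9
|CD| = √((24)² + (7)²) = √625 = 25
|DE| = √((0)² + (4)²) = √16 = 4
|EF| = √((-4)² + (3)²) = √25 = 5
|FA| = √((-8)² + (0)²) = √64 = 8
Perimeter = 13 + 9 + 25 + 4 + 5 + 8 = 64.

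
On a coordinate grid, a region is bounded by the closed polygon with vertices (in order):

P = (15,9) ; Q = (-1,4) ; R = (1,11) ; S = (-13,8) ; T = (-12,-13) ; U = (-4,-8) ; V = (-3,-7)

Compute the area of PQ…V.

Apply the shoelace formula: 2A = Σ (x_i·y_{i+1} − x_{i+1}·y_i), indices taken mod 7.
Σ = (69) + (-15) + (151) + (265) + (44) + (4) + (78) = 596
Area = |Σ|/2 = 298.

298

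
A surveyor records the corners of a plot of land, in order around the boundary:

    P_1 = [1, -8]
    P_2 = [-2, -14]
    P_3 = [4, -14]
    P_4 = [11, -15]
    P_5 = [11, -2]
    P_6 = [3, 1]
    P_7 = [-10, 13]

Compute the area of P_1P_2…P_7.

Apply the shoelace (surveyor's) formula: 2A = Σ (x_i·y_{i+1} − x_{i+1}·y_i), indices taken mod 7.
Σ = (-30) + (84) + (94) + (143) + (17) + (49) + (67) = 424
Area = |Σ|/2 = 212.

212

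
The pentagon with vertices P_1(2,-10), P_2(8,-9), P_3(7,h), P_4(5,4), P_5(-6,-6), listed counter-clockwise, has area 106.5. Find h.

The doubled signed area Σ (x_i y_{i+1} − x_{i+1} y_i) is linear in h.
With h=0 it equals 219; the coefficient of h is 3 (from the two edges through P_3).
So 3·h + 219 = 2·106.5 = 213 ⇒ h = -2.

-2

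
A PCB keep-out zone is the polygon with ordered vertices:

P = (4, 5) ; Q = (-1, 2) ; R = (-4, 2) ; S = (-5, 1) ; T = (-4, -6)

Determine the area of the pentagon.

Apply the surveyor's formula: 2A = Σ (x_i·y_{i+1} − x_{i+1}·y_i), indices taken mod 5.
Σ = (13) + (6) + (6) + (34) + (4) = 63
Area = |Σ|/2 = 31.5.

31.5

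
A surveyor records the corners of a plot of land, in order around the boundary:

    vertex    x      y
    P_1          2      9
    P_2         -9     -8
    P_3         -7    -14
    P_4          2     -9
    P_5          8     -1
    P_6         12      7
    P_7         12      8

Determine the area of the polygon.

Apply the shoelace formula: 2A = Σ (x_i·y_{i+1} − x_{i+1}·y_i), indices taken mod 7.
Σ = (65) + (70) + (91) + (70) + (68) + (12) + (92) = 468
Area = |Σ|/2 = 234.

234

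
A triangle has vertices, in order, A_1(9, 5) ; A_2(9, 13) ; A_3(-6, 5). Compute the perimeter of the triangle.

40

|A_1A_2| = √((0)² + (8)²) = √64 = 8
|A_2A_3| = √((-15)² + (-8)²) = √289 = 17
|A_3A_1| = √((15)² + (0)²) = √225 = 15
Perimeter = 8 + 17 + 15 = 40.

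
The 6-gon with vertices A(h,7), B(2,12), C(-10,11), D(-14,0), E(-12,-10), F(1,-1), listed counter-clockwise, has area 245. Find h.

3

The doubled signed area Σ (x_i y_{i+1} − x_{i+1} y_i) is linear in h.
With h=0 it equals 451; the coefficient of h is 13 (from the two edges through A).
So 13·h + 451 = 2·245 = 490 ⇒ h = 3.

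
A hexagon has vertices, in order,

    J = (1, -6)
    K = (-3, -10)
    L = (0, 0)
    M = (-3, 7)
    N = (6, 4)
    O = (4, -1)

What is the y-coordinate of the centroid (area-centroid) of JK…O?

Apply the shoelace formula. First the cross-terms c_i = x_i·y_{i+1} − x_{i+1}·y_i:
  -28, 0, 0, -54, -22, -23  ⇒  2A = -127, A = -63.5.
Then Σ (y_i + y_{i+1})·c_i = -51, so ȳ = -51 / (6·(-63.5)) = 17/127.

17/127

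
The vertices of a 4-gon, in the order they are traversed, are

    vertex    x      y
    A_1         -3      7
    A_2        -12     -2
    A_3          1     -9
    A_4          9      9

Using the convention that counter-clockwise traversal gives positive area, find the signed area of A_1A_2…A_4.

190

Apply the surveyor's formula: 2A = Σ (x_i·y_{i+1} − x_{i+1}·y_i), indices taken mod 4.
Cross-terms: 90, 110, 90, 90  ⇒  Σ = 380
Signed area = Σ/2 = 190 (positive ⇒ counter-clockwise traversal).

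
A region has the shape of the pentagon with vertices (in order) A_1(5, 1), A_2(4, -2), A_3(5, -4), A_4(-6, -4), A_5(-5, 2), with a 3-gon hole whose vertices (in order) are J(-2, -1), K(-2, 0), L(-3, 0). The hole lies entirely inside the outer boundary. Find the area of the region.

Outer boundary:
A_1→A_2: (5)(-2) − (4)(1) = -14
A_2→A_3: (4)(-4) − (5)(-2) = -6
A_3→A_4: (5)(-4) − (-6)(-4) = -44
A_4→A_5: (-6)(2) − (-5)(-4) = -32
A_5→A_1: (-5)(1) − (5)(2) = -15
Σ = -111
Area = |Σ|/2 = 55.5.
Hole:
Apply Gauss's area formula: 2A = Σ (x_i·y_{i+1} − x_{i+1}·y_i), indices taken mod 3.
Σ = (-2) + (0) + (3) = 1
Area = |Σ|/2 = 0.5.
Net area = 55.5 − 0.5 = 55.

55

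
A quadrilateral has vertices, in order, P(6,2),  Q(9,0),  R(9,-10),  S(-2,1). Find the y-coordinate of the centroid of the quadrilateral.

-311/129

Apply the shoelace formula. First the cross-terms c_i = x_i·y_{i+1} − x_{i+1}·y_i:
  -18, -90, -11, -10  ⇒  2A = -129, A = -64.5.
Then Σ (y_i + y_{i+1})·c_i = 933, so ȳ = 933 / (6·(-64.5)) = -311/129.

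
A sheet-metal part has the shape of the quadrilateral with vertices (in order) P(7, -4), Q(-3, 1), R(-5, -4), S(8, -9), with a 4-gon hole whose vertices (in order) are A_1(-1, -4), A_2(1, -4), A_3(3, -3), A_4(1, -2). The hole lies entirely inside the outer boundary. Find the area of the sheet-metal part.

Outer boundary:
Apply the surveyor's formula: 2A = Σ (x_i·y_{i+1} − x_{i+1}·y_i), indices taken mod 4.
Σ = (-5) + (17) + (77) + (31) = 120
Area = |Σ|/2 = 60.
Hole:
Apply the surveyor's formula: 2A = Σ (x_i·y_{i+1} − x_{i+1}·y_i), indices taken mod 4.
Σ = (8) + (9) + (-3) + (-6) = 8
Area = |Σ|/2 = 4.
Net area = 60 − 4 = 56.

56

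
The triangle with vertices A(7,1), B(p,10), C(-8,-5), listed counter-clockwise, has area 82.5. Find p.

Write out the shoelace sum; only the two edges meeting at B involve p:
2·Area = [(7·10 − p·1) + (p·(-5) − (-8)·10)] + 27
       = -6·p + 177 = 165
⇒ p = 2.

2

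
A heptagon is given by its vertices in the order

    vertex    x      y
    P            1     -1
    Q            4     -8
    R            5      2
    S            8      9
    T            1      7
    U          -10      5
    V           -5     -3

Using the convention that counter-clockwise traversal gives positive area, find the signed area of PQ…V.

Σ = (-4) + (48) + (29) + (47) + (75) + (55) + (8) = 258
Signed area = Σ/2 = 129 (positive ⇒ counter-clockwise traversal).

129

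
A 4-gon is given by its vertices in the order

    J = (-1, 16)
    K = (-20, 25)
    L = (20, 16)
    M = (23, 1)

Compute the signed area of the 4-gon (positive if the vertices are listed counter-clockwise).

Apply the shoelace (surveyor's) formula: 2A = Σ (x_i·y_{i+1} − x_{i+1}·y_i), indices taken mod 4.
Cross-terms: 295, -820, -348, 369  ⇒  Σ = -504
Signed area = Σ/2 = -252 (negative ⇒ clockwise traversal).

-252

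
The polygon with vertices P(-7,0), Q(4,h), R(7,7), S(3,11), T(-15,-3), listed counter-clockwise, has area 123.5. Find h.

Write out the shoelace sum; only the two edges meeting at Q involve h:
2·Area = [((-7)·h − 4·0) + (4·7 − 7·h)] + 191
       = -14·h + 219 = 247
⇒ h = -2.

-2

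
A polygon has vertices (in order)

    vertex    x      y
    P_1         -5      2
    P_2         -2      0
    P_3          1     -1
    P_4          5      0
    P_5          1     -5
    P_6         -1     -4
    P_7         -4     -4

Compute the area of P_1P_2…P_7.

Σ = (4) + (2) + (5) + (-25) + (-9) + (-12) + (-28) = -63
Area = |Σ|/2 = 31.5.

31.5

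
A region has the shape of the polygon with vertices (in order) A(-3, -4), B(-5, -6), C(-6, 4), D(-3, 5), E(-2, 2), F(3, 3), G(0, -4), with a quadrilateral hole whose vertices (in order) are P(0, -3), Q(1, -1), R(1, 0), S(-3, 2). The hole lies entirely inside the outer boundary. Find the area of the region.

46.5

Outer boundary:
Apply the shoelace formula: 2A = Σ (x_i·y_{i+1} − x_{i+1}·y_i), indices taken mod 7.
Σ = (-2) + (-56) + (-18) + (4) + (-12) + (-12) + (-12) = -108
Area = |Σ|/2 = 54.
Hole:
Apply the shoelace formula: 2A = Σ (x_i·y_{i+1} − x_{i+1}·y_i), indices taken mod 4.
Cross-terms: 3, 1, 2, 9  ⇒  Σ = 15
Area = |Σ|/2 = 7.5.
Net area = 54 − 7.5 = 46.5.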